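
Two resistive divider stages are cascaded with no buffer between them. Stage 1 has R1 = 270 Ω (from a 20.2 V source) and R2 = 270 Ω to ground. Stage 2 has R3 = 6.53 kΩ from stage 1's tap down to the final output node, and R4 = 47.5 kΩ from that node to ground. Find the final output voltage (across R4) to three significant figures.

V_out ≈ 8.86 V

Stage 2 presents R3+R4 = 54030 Ω as a load on stage 1's tap.
Stage 1's lower leg becomes R2‖(R3+R4) = 268.7 Ω, so V_mid = 20.2 × 268.7/538.7 = 10.07 V.
Stage 2 is itself unloaded: V_out = V_mid × R4/(R3+R4) = 10.07 × 47500/54030 = 8.86 V.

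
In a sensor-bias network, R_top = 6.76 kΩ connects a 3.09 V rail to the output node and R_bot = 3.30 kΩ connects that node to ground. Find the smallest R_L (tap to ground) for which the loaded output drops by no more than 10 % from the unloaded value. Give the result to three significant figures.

R_L(min) ≈ 20.0 kΩ

Output resistance R_th = R_top‖R_bot = (6.76 × 3.30)/10.06 = 2.217 kΩ.
The fractional drop is R_th/(R_th + R_L); requiring this ≤ 0.100 gives R_L ≥ R_th(1/0.100 − 1) = 2.217 × 9.000 = 20.0 kΩ.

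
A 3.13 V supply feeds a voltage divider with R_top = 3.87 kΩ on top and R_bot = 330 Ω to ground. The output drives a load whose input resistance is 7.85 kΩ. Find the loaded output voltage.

The load sits in parallel with R_bot: R_bot‖R_L = (330 × 7850) / (330 + 7850) = 316.7 Ω.
V_out = 3.13 × 316.7 / (3870 + 316.7) = 3.13 × 316.7/4187 = 0.237 V.

V_out ≈ 0.237 V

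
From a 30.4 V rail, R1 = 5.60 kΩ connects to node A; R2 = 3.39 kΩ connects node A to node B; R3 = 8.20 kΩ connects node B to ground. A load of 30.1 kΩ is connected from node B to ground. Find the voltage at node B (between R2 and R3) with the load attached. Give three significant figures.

V ≈ 12.7 V

At node B, R3 is in parallel with the load: R3‖R_L = 6.444 kΩ.
Below node A the resistance is R2 + (R3‖R_L) = 9.834 kΩ, so V_A = 30.4 × 9.834/15.43 = 19.37 V.
Then V_B = V_A × (R3‖R_L)/(R2 + R3‖R_L) = 19.37 × 6.444/9.834 = 12.7 V.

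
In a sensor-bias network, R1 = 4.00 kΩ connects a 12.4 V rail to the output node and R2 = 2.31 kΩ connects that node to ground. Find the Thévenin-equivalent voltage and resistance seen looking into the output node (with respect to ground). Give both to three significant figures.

V_th = 4.54 V, R_th = 1.46 kΩ

V_th is the open-circuit tap voltage: 12.4 × 2.31/(4.00 + 2.31) = 4.54 V.
With the supply zeroed, R1 and R2 appear in parallel from the tap: R_th = R1‖R2 = (4.00 × 2.31)/6.310 = 1.46 kΩ.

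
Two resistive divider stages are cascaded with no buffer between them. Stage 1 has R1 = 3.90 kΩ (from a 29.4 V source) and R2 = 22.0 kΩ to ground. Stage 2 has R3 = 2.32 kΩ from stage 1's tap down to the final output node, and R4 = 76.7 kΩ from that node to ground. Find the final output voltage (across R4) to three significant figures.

V_out ≈ 23.3 V

Stage 2 presents R3+R4 = 79.02 kΩ as a load on stage 1's tap.
Stage 1's lower leg becomes R2‖(R3+R4) = 17.21 kΩ, so V_mid = 29.4 × 17.21/21.11 = 23.97 V.
Stage 2 is itself unloaded: V_out = V_mid × R4/(R3+R4) = 23.97 × 76.7/79.02 = 23.3 V.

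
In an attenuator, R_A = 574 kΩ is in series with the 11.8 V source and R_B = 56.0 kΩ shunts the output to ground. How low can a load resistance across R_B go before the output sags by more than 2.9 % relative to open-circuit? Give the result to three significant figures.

R_L(min) ≈ 1.71 MΩ

Output resistance R_th = R_A‖R_B = (574 × 56.0)/630.0 = 51.02 kΩ.
The fractional drop is R_th/(R_th + R_L); requiring this ≤ 0.0290 gives R_L ≥ R_th(1/0.0290 − 1) = 51.02 × 33.48 = 1.71 MΩ.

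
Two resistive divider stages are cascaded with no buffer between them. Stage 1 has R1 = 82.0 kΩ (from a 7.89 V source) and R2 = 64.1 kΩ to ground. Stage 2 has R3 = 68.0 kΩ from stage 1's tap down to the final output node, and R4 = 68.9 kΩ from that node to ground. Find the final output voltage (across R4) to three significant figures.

Stage 2 presents R3+R4 = 136.9 kΩ as a load on stage 1's tap.
Stage 1's lower leg becomes R2‖(R3+R4) = 43.66 kΩ, so V_mid = 7.89 × 43.66/125.7 = 2.741 V.
Stage 2 is itself unloaded: V_out = V_mid × R4/(R3+R4) = 2.741 × 68.9/136.9 = 1.38 V.

V_out ≈ 1.38 V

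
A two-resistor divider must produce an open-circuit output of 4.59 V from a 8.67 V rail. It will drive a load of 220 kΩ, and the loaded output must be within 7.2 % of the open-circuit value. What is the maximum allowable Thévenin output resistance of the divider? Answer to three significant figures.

R_th ≤ 17.1 kΩ

Loading drop = R_th/(R_th + R_L) ≤ 0.0720, so R_th ≤ R_L · ε/(1−ε) = 220 kΩ × 0.0720/0.9280 = 17.1 kΩ.
(Any R1, R2 with R2/(R1+R2) = 0.529 and R1‖R2 ≤ 17.1 kΩ will meet the spec.)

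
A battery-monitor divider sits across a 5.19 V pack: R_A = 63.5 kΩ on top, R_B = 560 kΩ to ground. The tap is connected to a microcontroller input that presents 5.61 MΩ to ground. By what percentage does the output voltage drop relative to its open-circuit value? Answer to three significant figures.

The divider's output (Thévenin) resistance is R_A‖R_B = 57.03 kΩ.
Fractional drop under load = R_th/(R_th + R_L) = 57.03 / (57.03 + 5610) = 0.01006.
So the output falls by 1.01 %.

1.01 %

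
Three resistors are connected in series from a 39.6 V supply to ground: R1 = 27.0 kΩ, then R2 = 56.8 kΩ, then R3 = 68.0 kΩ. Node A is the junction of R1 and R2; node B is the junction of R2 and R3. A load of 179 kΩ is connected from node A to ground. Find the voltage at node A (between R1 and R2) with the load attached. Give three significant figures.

Below node A the series string R2+R3 = 124.8 kΩ sits in parallel with the 179 kΩ load: 73.53 kΩ.
V_A = 39.6 × 73.53/(27.0 + 73.53) = 29.0 V.

V ≈ 29.0 V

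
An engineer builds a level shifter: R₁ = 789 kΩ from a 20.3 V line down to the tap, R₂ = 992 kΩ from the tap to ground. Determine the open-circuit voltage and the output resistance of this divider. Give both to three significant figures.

V_th is the open-circuit tap voltage: 20.3 × 992/(789 + 992) = 11.3 V.
With the supply zeroed, R₁ and R₂ appear in parallel from the tap: R_th = R₁‖R₂ = (789 × 992)/1781 = 439 kΩ.

V_th = 11.3 V, R_th = 439 kΩ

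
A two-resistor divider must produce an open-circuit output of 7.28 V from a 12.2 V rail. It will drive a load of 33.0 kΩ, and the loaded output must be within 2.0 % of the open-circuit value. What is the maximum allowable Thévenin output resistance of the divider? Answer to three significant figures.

Loading drop = R_th/(R_th + R_L) ≤ 0.0200, so R_th ≤ R_L · ε/(1−ε) = 33.0 kΩ × 0.0200/0.9800 = 673 Ω.
(Any R1, R2 with R2/(R1+R2) = 0.597 and R1‖R2 ≤ 673 Ω will meet the spec.)

R_th ≤ 673 Ω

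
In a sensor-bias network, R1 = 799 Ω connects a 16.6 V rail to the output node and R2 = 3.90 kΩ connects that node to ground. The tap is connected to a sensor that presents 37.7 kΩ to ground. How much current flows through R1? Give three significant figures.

R2‖R_L = 3534 Ω, so the source sees R1 + R2‖R_L = 4333 Ω.
I = 16.6 V / 4333 Ω = 3.83 mA.

I ≈ 3.83 mA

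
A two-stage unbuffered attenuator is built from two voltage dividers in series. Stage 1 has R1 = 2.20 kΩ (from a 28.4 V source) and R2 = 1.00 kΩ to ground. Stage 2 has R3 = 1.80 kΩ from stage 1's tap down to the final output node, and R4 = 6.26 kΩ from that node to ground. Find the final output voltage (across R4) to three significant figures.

Stage 2 presents R3+R4 = 8.060 kΩ as a load on stage 1's tap.
Stage 1's lower leg becomes R2‖(R3+R4) = 0.8896 kΩ, so V_mid = 28.4 × 0.8896/3.090 = 8.177 V.
Stage 2 is itself unloaded: V_out = V_mid × R4/(R3+R4) = 8.177 × 6.26/8.060 = 6.35 V.

V_out ≈ 6.35 V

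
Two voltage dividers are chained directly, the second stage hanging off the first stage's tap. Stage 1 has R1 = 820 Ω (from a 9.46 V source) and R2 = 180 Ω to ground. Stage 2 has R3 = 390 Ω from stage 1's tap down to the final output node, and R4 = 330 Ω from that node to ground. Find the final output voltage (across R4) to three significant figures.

V_out ≈ 0.648 V

Stage 2 presents R3+R4 = 720.0 Ω as a load on stage 1's tap.
Stage 1's lower leg becomes R2‖(R3+R4) = 144.0 Ω, so V_mid = 9.46 × 144.0/964.0 = 1.413 V.
Stage 2 is itself unloaded: V_out = V_mid × R4/(R3+R4) = 1.413 × 330/720.0 = 0.648 V.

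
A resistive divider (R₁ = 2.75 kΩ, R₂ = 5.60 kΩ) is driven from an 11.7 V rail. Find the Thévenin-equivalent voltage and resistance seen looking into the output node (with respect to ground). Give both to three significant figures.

V_th is the open-circuit tap voltage: 11.7 × 5.60/(2.75 + 5.60) = 7.85 V.
With the supply zeroed, R₁ and R₂ appear in parallel from the tap: R_th = R₁‖R₂ = (2.75 × 5.60)/8.350 = 1.84 kΩ.

V_th = 7.85 V, R_th = 1.84 kΩ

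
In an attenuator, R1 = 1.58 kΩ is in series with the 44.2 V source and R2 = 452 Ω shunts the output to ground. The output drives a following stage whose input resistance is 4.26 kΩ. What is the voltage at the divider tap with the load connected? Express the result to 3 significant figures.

The load sits in parallel with R2: R2‖R_L = (452 × 4260) / (452 + 4260) = 408.6 Ω.
V_out = 44.2 × 408.6 / (1580 + 408.6) = 44.2 × 408.6/1989 = 9.08 V.
(Unloaded it would have been 9.83 V.)

V_out ≈ 9.08 V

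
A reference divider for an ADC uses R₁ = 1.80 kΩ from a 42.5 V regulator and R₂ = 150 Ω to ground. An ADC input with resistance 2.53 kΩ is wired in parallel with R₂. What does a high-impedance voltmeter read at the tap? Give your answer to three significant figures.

V_out ≈ 3.10 V

The load sits in parallel with R₂: R₂‖R_L = (150 × 2530) / (150 + 2530) = 141.6 Ω.
V_out = 42.5 × 141.6 / (1800 + 141.6) = 42.5 × 141.6/1942 = 3.10 V.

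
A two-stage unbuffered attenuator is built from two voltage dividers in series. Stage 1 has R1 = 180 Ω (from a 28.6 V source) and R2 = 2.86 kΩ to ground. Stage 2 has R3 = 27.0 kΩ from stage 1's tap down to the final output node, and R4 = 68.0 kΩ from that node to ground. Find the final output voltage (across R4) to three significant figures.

Stage 2 presents R3+R4 = 95000 Ω as a load on stage 1's tap.
Stage 1's lower leg becomes R2‖(R3+R4) = 2776 Ω, so V_mid = 28.6 × 2776/2956 = 26.86 V.
Stage 2 is itself unloaded: V_out = V_mid × R4/(R3+R4) = 26.86 × 68000/95000 = 19.2 V.

V_out ≈ 19.2 V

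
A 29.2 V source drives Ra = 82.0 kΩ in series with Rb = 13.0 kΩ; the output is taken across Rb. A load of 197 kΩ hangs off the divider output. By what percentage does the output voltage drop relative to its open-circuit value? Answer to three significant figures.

The divider's output (Thévenin) resistance is Ra‖Rb = 11.22 kΩ.
Fractional drop under load = R_th/(R_th + R_L) = 11.22 / (11.22 + 197) = 0.05389.
So the output falls by 5.39 %.

5.39 %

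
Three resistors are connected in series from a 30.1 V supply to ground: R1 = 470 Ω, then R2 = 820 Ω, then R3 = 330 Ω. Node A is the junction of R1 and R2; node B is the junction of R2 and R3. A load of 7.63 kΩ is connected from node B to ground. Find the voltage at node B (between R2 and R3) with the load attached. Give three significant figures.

At node B, R3 is in parallel with the load: R3‖R_L = 316.3 Ω.
Below node A the resistance is R2 + (R3‖R_L) = 1136 Ω, so V_A = 30.1 × 1136/1606 = 21.29 V.
Then V_B = V_A × (R3‖R_L)/(R2 + R3‖R_L) = 21.29 × 316.3/1136 = 5.93 V.

V ≈ 5.93 V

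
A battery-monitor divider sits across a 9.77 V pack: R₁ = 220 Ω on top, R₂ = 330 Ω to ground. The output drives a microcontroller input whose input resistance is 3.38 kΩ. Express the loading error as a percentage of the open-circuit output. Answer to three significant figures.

The divider's output (Thévenin) resistance is R₁‖R₂ = 132.0 Ω.
Fractional drop under load = R_th/(R_th + R_L) = 132.0 / (132.0 + 3380) = 0.03759.
So the output falls by 3.76 %.

3.76 %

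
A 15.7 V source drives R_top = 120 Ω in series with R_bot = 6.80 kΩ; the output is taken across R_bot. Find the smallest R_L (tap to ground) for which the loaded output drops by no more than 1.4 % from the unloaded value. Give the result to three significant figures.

Output resistance R_th = R_top‖R_bot = (120 × 6800)/6920 = 117.9 Ω.
The fractional drop is R_th/(R_th + R_L); requiring this ≤ 0.0140 gives R_L ≥ R_th(1/0.0140 − 1) = 117.9 × 70.43 = 8.30 kΩ.

R_L(min) ≈ 8.30 kΩ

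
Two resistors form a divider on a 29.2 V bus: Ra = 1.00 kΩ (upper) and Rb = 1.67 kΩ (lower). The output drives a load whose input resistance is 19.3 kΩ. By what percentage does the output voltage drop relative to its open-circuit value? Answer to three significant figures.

The divider's output (Thévenin) resistance is Ra‖Rb = 0.6255 kΩ.
Fractional drop under load = R_th/(R_th + R_L) = 0.6255 / (0.6255 + 19.3) = 0.03139.
So the output falls by 3.14 %.

3.14 %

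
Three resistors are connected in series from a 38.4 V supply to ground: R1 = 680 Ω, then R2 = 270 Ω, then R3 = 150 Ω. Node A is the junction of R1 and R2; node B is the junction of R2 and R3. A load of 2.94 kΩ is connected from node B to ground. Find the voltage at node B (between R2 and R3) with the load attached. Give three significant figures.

At node B, R3 is in parallel with the load: R3‖R_L = 142.7 Ω.
Below node A the resistance is R2 + (R3‖R_L) = 412.7 Ω, so V_A = 38.4 × 412.7/1093 = 14.50 V.
Then V_B = V_A × (R3‖R_L)/(R2 + R3‖R_L) = 14.50 × 142.7/412.7 = 5.02 V.

V ≈ 5.02 V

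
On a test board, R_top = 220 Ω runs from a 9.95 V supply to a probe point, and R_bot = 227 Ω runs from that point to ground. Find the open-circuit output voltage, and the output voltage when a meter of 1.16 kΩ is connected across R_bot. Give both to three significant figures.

Unloaded: 5.05 V; loaded: 4.61 V

Open-circuit: V = 9.95 × 227/(220 + 227) = 5.05 V.
With the load, R_bot becomes R_bot‖R_L = 189.8 Ω, so V = 9.95 × 189.8/409.8 = 4.61 V.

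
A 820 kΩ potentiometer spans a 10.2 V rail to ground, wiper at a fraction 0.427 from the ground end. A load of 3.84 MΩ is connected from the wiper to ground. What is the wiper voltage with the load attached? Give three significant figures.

V ≈ 4.14 V

The wiper splits the pot into (1−α)R = 469.9 kΩ above and αR = 350.1 kΩ below.
Lower section ‖ load = 320.9 kΩ.
V_wiper = 10.2 × 320.9/(469.9 + 320.9) = 4.14 V.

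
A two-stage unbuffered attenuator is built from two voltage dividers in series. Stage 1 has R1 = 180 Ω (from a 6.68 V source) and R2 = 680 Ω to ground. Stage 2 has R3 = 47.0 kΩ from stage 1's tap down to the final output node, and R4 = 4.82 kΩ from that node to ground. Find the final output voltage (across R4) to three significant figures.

V_out ≈ 0.490 V

Stage 2 presents R3+R4 = 51820 Ω as a load on stage 1's tap.
Stage 1's lower leg becomes R2‖(R3+R4) = 671.2 Ω, so V_mid = 6.68 × 671.2/851.2 = 5.267 V.
Stage 2 is itself unloaded: V_out = V_mid × R4/(R3+R4) = 5.267 × 4820/51820 = 0.490 V.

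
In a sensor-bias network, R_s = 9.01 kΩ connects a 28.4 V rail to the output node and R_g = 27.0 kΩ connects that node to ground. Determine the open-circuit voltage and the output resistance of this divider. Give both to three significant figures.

V_th = 21.3 V, R_th = 6.76 kΩ

V_th is the open-circuit tap voltage: 28.4 × 27.0/(9.01 + 27.0) = 21.3 V.
With the supply zeroed, R_s and R_g appear in parallel from the tap: R_th = R_s‖R_g = (9.01 × 27.0)/36.01 = 6.76 kΩ.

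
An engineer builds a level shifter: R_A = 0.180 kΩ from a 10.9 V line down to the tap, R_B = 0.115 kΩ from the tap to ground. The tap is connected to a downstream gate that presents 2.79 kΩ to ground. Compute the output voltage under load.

V_out ≈ 4.14 V

The load sits in parallel with R_B: R_B‖R_L = (115 × 2790) / (115 + 2790) = 110.4 Ω.
V_out = 10.9 × 110.4 / (180 + 110.4) = 10.9 × 110.4/290.4 = 4.14 V.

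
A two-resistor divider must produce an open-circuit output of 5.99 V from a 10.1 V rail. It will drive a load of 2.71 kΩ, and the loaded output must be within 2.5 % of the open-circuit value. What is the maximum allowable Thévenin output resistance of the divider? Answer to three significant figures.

Loading drop = R_th/(R_th + R_L) ≤ 0.0250, so R_th ≤ R_L · ε/(1−ε) = 2.71 kΩ × 0.0250/0.9750 = 69.5 Ω.
(Any R1, R2 with R2/(R1+R2) = 0.593 and R1‖R2 ≤ 69.5 Ω will meet the spec.)

R_th ≤ 69.5 Ω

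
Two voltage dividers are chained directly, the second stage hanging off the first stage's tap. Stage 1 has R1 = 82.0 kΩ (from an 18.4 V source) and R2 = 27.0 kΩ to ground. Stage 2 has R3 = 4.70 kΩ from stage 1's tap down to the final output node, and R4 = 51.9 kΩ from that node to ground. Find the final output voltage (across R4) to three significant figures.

V_out ≈ 3.08 V

Stage 2 presents R3+R4 = 56.60 kΩ as a load on stage 1's tap.
Stage 1's lower leg becomes R2‖(R3+R4) = 18.28 kΩ, so V_mid = 18.4 × 18.28/100.3 = 3.354 V.
Stage 2 is itself unloaded: V_out = V_mid × R4/(R3+R4) = 3.354 × 51.9/56.60 = 3.08 V.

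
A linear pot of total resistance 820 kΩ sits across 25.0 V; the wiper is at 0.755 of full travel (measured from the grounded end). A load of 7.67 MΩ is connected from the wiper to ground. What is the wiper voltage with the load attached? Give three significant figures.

V ≈ 18.5 V

The wiper splits the pot into (1−α)R = 200.9 kΩ above and αR = 619.1 kΩ below.
Lower section ‖ load = 572.9 kΩ.
V_wiper = 25.0 × 572.9/(200.9 + 572.9) = 18.5 V.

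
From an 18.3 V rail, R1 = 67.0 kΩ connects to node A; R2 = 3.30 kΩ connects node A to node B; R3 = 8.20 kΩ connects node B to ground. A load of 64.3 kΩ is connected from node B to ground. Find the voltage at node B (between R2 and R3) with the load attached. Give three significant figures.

V ≈ 1.72 V

At node B, R3 is in parallel with the load: R3‖R_L = 7.273 kΩ.
Below node A the resistance is R2 + (R3‖R_L) = 10.57 kΩ, so V_A = 18.3 × 10.57/77.57 = 2.494 V.
Then V_B = V_A × (R3‖R_L)/(R2 + R3‖R_L) = 2.494 × 7.273/10.57 = 1.72 V.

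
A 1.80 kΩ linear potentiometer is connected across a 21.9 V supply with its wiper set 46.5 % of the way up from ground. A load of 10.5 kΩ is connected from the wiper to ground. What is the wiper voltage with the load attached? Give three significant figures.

V ≈ 9.77 V

The wiper splits the pot into (1−α)R = 963.0 Ω above and αR = 837.0 Ω below.
Lower section ‖ load = 775.2 Ω.
V_wiper = 21.9 × 775.2/(963.0 + 775.2) = 9.77 V.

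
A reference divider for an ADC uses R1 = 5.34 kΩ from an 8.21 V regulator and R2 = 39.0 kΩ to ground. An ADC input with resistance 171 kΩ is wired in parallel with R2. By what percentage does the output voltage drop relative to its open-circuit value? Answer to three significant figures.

The divider's output (Thévenin) resistance is R1‖R2 = 4.697 kΩ.
Fractional drop under load = R_th/(R_th + R_L) = 4.697 / (4.697 + 171) = 0.02673.
So the output falls by 2.67 %.

2.67 %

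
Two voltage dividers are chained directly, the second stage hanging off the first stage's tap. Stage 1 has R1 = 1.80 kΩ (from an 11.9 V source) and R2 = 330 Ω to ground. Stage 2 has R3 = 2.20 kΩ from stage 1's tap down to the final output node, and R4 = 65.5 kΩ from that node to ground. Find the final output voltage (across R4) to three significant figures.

V_out ≈ 1.78 V

Stage 2 presents R3+R4 = 67700 Ω as a load on stage 1's tap.
Stage 1's lower leg becomes R2‖(R3+R4) = 328.4 Ω, so V_mid = 11.9 × 328.4/2128 = 1.836 V.
Stage 2 is itself unloaded: V_out = V_mid × R4/(R3+R4) = 1.836 × 65500/67700 = 1.78 V.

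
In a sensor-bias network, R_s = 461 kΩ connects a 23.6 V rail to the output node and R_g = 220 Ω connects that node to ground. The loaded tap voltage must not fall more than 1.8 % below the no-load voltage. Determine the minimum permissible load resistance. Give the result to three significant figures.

Output resistance R_th = R_s‖R_g = (461000 × 220)/461200 = 219.9 Ω.
The fractional drop is R_th/(R_th + R_L); requiring this ≤ 0.0180 gives R_L ≥ R_th(1/0.0180 − 1) = 219.9 × 54.56 = 12.0 kΩ.

R_L(min) ≈ 12.0 kΩ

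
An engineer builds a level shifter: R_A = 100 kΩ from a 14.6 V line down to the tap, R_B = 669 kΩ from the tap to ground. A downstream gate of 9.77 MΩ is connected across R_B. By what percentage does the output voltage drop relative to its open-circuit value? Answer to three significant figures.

The divider's output (Thévenin) resistance is R_A‖R_B = 87.00 kΩ.
Fractional drop under load = R_th/(R_th + R_L) = 87.00 / (87.00 + 9770) = 0.008826.
So the output falls by 0.883 %.

0.883 %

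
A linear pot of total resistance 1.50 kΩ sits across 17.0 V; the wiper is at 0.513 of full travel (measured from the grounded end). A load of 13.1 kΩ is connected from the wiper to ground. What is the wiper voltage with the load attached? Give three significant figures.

V ≈ 8.48 V

The wiper splits the pot into (1−α)R = 730.5 Ω above and αR = 769.5 Ω below.
Lower section ‖ load = 726.8 Ω.
V_wiper = 17.0 × 726.8/(730.5 + 726.8) = 8.48 V.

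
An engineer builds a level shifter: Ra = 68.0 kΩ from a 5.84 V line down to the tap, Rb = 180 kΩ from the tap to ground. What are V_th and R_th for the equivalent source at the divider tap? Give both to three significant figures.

V_th is the open-circuit tap voltage: 5.84 × 180/(68.0 + 180) = 4.24 V.
With the supply zeroed, Ra and Rb appear in parallel from the tap: R_th = Ra‖Rb = (68.0 × 180)/248.0 = 49.4 kΩ.

V_th = 4.24 V, R_th = 49.4 kΩ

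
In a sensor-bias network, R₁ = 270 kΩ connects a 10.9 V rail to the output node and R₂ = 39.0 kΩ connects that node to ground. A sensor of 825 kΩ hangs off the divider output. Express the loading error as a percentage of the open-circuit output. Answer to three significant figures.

3.97 %

The divider's output (Thévenin) resistance is R₁‖R₂ = 34.08 kΩ.
Fractional drop under load = R_th/(R_th + R_L) = 34.08 / (34.08 + 825) = 0.03967.
So the output falls by 3.97 %.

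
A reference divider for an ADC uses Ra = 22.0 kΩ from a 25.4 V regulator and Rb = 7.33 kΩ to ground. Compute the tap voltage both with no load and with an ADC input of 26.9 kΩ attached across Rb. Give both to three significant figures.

Open-circuit: V = 25.4 × 7.33/(22.0 + 7.33) = 6.35 V.
With the load, Rb becomes Rb‖R_L = 5.760 kΩ, so V = 25.4 × 5.760/27.76 = 5.27 V.

Unloaded: 6.35 V; loaded: 5.27 V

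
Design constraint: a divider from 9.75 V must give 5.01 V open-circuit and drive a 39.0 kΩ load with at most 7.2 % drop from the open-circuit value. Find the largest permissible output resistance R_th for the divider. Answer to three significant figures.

Loading drop = R_th/(R_th + R_L) ≤ 0.0720, so R_th ≤ R_L · ε/(1−ε) = 39.0 kΩ × 0.0720/0.9280 = 3.03 kΩ.

R_th ≤ 3.03 kΩ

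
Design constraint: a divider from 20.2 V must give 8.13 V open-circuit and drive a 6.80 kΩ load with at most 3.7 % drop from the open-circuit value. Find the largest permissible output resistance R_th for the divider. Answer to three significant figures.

R_th ≤ 261 Ω

Loading drop = R_th/(R_th + R_L) ≤ 0.0370, so R_th ≤ R_L · ε/(1−ε) = 6.80 kΩ × 0.0370/0.9630 = 261 Ω.
(Any R1, R2 with R2/(R1+R2) = 0.402 and R1‖R2 ≤ 261 Ω will meet the spec.)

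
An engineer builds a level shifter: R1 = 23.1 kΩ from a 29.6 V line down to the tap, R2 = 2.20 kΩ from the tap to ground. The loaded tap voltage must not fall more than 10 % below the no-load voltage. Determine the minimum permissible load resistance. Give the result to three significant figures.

R_L(min) ≈ 18.1 kΩ

Output resistance R_th = R1‖R2 = (23.1 × 2.20)/25.30 = 2.009 kΩ.
The fractional drop is R_th/(R_th + R_L); requiring this ≤ 0.100 gives R_L ≥ R_th(1/0.100 − 1) = 2.009 × 9.000 = 18.1 kΩ.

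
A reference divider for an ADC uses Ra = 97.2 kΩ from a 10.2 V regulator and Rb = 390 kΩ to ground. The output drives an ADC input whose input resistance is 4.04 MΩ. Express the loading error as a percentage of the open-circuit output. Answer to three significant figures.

1.89 %

The divider's output (Thévenin) resistance is Ra‖Rb = 77.81 kΩ.
Fractional drop under load = R_th/(R_th + R_L) = 77.81 / (77.81 + 4040) = 0.01890.
So the output falls by 1.89 %.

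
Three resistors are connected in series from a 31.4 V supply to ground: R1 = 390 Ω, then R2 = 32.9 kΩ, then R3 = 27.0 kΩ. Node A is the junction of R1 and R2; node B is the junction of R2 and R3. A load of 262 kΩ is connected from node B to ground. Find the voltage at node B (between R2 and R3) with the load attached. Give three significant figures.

At node B, R3 is in parallel with the load: R3‖R_L = 24480 Ω.
Below node A the resistance is R2 + (R3‖R_L) = 57380 Ω, so V_A = 31.4 × 57380/57770 = 31.19 V.
Then V_B = V_A × (R3‖R_L)/(R2 + R3‖R_L) = 31.19 × 24480/57380 = 13.3 V.

V ≈ 13.3 V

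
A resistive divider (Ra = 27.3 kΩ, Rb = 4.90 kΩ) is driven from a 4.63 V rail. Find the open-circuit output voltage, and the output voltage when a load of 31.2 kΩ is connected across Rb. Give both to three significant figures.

Unloaded: 0.705 V; loaded: 0.622 V

Open-circuit: V = 4.63 × 4.90/(27.3 + 4.90) = 0.705 V.
With the load, Rb becomes Rb‖R_L = 4.235 kΩ, so V = 4.63 × 4.235/31.53 = 0.622 V.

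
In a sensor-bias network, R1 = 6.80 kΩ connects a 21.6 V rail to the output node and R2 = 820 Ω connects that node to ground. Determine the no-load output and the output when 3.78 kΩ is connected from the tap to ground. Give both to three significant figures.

Unloaded: 2.32 V; loaded: 1.95 V

Open-circuit: V = 21.6 × 820/(6800 + 820) = 2.32 V.
With the load, R2 becomes R2‖R_L = 673.8 Ω, so V = 21.6 × 673.8/7474 = 1.95 V.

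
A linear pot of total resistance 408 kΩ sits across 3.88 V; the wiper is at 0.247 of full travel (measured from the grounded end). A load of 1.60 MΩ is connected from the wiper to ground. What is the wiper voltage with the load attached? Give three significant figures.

The wiper splits the pot into (1−α)R = 307.2 kΩ above and αR = 100.8 kΩ below.
Lower section ‖ load = 94.80 kΩ.
V_wiper = 3.88 × 94.80/(307.2 + 94.80) = 0.915 V.

V ≈ 0.915 V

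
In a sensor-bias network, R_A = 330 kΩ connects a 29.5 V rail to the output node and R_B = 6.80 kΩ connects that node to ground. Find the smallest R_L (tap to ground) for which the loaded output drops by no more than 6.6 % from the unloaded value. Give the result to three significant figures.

R_L(min) ≈ 94.3 kΩ

Output resistance R_th = R_A‖R_B = (330 × 6.80)/336.8 = 6.663 kΩ.
The fractional drop is R_th/(R_th + R_L); requiring this ≤ 0.0660 gives R_L ≥ R_th(1/0.0660 − 1) = 6.663 × 14.15 = 94.3 kΩ.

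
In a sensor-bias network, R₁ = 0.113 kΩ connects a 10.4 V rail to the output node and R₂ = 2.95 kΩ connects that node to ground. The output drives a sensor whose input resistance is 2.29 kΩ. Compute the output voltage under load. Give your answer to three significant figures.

V_out ≈ 9.56 V

The load sits in parallel with R₂: R₂‖R_L = (2950 × 2290) / (2950 + 2290) = 1289 Ω.
V_out = 10.4 × 1289 / (113 + 1289) = 10.4 × 1289/1402 = 9.56 V.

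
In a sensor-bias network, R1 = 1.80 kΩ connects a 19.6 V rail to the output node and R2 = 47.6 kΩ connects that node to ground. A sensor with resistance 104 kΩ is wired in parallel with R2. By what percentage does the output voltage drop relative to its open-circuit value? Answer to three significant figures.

The divider's output (Thévenin) resistance is R1‖R2 = 1.734 kΩ.
Fractional drop under load = R_th/(R_th + R_L) = 1.734 / (1.734 + 104) = 0.01640.
So the output falls by 1.64 %.

1.64 %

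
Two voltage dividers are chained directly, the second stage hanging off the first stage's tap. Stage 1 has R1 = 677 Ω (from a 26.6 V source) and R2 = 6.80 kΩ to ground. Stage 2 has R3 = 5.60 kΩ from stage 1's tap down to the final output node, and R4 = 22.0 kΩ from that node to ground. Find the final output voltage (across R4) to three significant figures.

Stage 2 presents R3+R4 = 27600 Ω as a load on stage 1's tap.
Stage 1's lower leg becomes R2‖(R3+R4) = 5456 Ω, so V_mid = 26.6 × 5456/6133 = 23.66 V.
Stage 2 is itself unloaded: V_out = V_mid × R4/(R3+R4) = 23.66 × 22000/27600 = 18.9 V.

V_out ≈ 18.9 V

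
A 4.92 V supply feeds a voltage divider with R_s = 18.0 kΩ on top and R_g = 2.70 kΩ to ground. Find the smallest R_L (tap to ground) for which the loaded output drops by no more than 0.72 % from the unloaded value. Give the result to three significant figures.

R_L(min) ≈ 324 kΩ

Output resistance R_th = R_s‖R_g = (18.0 × 2.70)/20.70 = 2.348 kΩ.
The fractional drop is R_th/(R_th + R_L); requiring this ≤ 0.00720 gives R_L ≥ R_th(1/0.00720 − 1) = 2.348 × 137.9 = 324 kΩ.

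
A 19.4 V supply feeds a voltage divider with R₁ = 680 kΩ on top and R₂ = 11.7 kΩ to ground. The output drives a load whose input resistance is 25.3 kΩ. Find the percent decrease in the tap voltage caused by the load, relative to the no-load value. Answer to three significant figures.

31.3 %

The divider's output (Thévenin) resistance is R₁‖R₂ = 11.50 kΩ.
Fractional drop under load = R_th/(R_th + R_L) = 11.50 / (11.50 + 25.3) = 0.3125.
So the output falls by 31.3 %.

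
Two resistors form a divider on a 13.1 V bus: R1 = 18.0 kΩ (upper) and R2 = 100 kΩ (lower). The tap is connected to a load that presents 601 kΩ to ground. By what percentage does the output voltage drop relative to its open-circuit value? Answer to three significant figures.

The divider's output (Thévenin) resistance is R1‖R2 = 15.25 kΩ.
Fractional drop under load = R_th/(R_th + R_L) = 15.25 / (15.25 + 601) = 0.02475.
So the output falls by 2.48 %.

2.48 %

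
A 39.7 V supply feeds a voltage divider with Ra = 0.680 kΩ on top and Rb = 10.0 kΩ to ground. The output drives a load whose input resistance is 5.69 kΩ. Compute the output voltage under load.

The load sits in parallel with Rb: Rb‖R_L = (10000 × 5690) / (10000 + 5690) = 3627 Ω.
V_out = 39.7 × 3627 / (680 + 3627) = 39.7 × 3627/4307 = 33.4 V.

V_out ≈ 33.4 V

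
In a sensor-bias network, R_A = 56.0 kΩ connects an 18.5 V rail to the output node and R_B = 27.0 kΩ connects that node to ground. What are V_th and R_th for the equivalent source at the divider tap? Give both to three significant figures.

V_th = 6.02 V, R_th = 18.2 kΩ

V_th is the open-circuit tap voltage: 18.5 × 27.0/(56.0 + 27.0) = 6.02 V.
With the supply zeroed, R_A and R_B appear in parallel from the tap: R_th = R_A‖R_B = (56.0 × 27.0)/83.00 = 18.2 kΩ.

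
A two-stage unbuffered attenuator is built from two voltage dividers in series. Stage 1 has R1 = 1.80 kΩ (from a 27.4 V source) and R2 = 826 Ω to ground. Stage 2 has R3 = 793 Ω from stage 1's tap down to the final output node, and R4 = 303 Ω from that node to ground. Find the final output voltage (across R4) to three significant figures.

Stage 2 presents R3+R4 = 1096 Ω as a load on stage 1's tap.
Stage 1's lower leg becomes R2‖(R3+R4) = 471.0 Ω, so V_mid = 27.4 × 471.0/2271 = 5.683 V.
Stage 2 is itself unloaded: V_out = V_mid × R4/(R3+R4) = 5.683 × 303/1096 = 1.57 V.

V_out ≈ 1.57 V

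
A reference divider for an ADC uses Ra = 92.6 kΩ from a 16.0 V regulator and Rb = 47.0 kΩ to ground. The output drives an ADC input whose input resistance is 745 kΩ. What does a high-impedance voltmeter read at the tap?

V_out ≈ 5.17 V

The load sits in parallel with Rb: Rb‖R_L = (47.0 × 745) / (47.0 + 745) = 44.21 kΩ.
V_out = 16.0 × 44.21 / (92.6 + 44.21) = 16.0 × 44.21/136.8 = 5.17 V.
(Unloaded it would have been 5.39 V.)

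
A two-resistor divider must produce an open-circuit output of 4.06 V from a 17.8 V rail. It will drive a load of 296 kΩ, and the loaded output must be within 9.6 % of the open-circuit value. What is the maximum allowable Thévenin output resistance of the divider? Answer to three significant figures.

Loading drop = R_th/(R_th + R_L) ≤ 0.0960, so R_th ≤ R_L · ε/(1−ε) = 296 kΩ × 0.0960/0.9040 = 31.4 kΩ.
(Any R1, R2 with R2/(R1+R2) = 0.228 and R1‖R2 ≤ 31.4 kΩ will meet the spec.)

R_th ≤ 31.4 kΩ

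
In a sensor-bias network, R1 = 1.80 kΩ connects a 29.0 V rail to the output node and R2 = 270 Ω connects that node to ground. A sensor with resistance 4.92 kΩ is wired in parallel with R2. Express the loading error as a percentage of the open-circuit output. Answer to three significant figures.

4.55 %

The divider's output (Thévenin) resistance is R1‖R2 = 234.8 Ω.
Fractional drop under load = R_th/(R_th + R_L) = 234.8 / (234.8 + 4920) = 0.04555.
So the output falls by 4.55 %.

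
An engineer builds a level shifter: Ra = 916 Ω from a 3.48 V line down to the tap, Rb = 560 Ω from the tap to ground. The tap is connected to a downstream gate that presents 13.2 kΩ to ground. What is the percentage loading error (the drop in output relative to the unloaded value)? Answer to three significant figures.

2.57 %

The divider's output (Thévenin) resistance is Ra‖Rb = 347.5 Ω.
Fractional drop under load = R_th/(R_th + R_L) = 347.5 / (347.5 + 13200) = 0.02565.
So the output falls by 2.57 %.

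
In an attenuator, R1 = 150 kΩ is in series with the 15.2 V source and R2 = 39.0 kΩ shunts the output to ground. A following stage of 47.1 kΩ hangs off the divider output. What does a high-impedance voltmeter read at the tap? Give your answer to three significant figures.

V_out ≈ 1.89 V

The load sits in parallel with R2: R2‖R_L = (39.0 × 47.1) / (39.0 + 47.1) = 21.33 kΩ.
V_out = 15.2 × 21.33 / (150 + 21.33) = 15.2 × 21.33/171.3 = 1.89 V.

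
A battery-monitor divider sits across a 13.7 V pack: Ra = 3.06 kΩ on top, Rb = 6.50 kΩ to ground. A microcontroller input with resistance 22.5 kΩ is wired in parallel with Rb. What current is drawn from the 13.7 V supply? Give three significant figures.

I ≈ 1.69 mA

Rb‖R_L = 5.043 kΩ, so the source sees Ra + Rb‖R_L = 8.103 kΩ.
I = 13.7 V / 8.103 kΩ = 1.69 mA.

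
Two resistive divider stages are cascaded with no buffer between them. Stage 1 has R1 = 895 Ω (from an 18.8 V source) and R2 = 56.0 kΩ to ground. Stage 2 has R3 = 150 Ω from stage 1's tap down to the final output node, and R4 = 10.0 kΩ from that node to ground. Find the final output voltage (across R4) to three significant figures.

Stage 2 presents R3+R4 = 10150 Ω as a load on stage 1's tap.
Stage 1's lower leg becomes R2‖(R3+R4) = 8593 Ω, so V_mid = 18.8 × 8593/9488 = 17.03 V.
Stage 2 is itself unloaded: V_out = V_mid × R4/(R3+R4) = 17.03 × 10000/10150 = 16.8 V.

V_out ≈ 16.8 V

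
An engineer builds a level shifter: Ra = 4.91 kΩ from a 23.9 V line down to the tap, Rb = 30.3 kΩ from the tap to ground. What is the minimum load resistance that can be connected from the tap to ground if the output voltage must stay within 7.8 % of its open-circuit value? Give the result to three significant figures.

Output resistance R_th = Ra‖Rb = (4.91 × 30.3)/35.21 = 4.225 kΩ.
The fractional drop is R_th/(R_th + R_L); requiring this ≤ 0.0780 gives R_L ≥ R_th(1/0.0780 − 1) = 4.225 × 11.82 = 49.9 kΩ.

R_L(min) ≈ 49.9 kΩ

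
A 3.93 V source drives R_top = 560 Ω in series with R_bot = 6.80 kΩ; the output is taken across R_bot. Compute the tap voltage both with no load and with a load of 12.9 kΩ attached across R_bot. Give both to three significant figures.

Open-circuit: V = 3.93 × 6800/(560 + 6800) = 3.63 V.
With the load, R_bot becomes R_bot‖R_L = 4453 Ω, so V = 3.93 × 4453/5013 = 3.49 V.

Unloaded: 3.63 V; loaded: 3.49 V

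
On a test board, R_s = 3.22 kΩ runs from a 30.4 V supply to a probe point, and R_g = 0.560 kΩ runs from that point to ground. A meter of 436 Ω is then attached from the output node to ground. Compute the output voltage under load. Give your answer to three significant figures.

The load sits in parallel with R_g: R_g‖R_L = (560 × 436) / (560 + 436) = 245.1 Ω.
V_out = 30.4 × 245.1 / (3220 + 245.1) = 30.4 × 245.1/3465 = 2.15 V.
(Unloaded it would have been 4.50 V.)

V_out ≈ 2.15 V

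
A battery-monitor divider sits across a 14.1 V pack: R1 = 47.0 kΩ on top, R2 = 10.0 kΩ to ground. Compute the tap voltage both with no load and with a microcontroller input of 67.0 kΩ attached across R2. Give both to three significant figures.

Open-circuit: V = 14.1 × 10.0/(47.0 + 10.0) = 2.47 V.
With the load, R2 becomes R2‖R_L = 8.701 kΩ, so V = 14.1 × 8.701/55.70 = 2.20 V.

Unloaded: 2.47 V; loaded: 2.20 V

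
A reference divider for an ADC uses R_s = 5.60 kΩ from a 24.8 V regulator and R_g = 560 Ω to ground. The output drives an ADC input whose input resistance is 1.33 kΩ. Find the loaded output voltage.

The load sits in parallel with R_g: R_g‖R_L = (560 × 1330) / (560 + 1330) = 394.1 Ω.
V_out = 24.8 × 394.1 / (5600 + 394.1) = 24.8 × 394.1/5994 = 1.63 V.
(Unloaded it would have been 2.25 V.)

V_out ≈ 1.63 V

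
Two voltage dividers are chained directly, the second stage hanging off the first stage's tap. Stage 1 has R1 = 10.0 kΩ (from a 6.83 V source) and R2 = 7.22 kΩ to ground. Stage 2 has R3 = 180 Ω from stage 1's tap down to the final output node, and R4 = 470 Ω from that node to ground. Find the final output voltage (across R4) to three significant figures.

Stage 2 presents R3+R4 = 650.0 Ω as a load on stage 1's tap.
Stage 1's lower leg becomes R2‖(R3+R4) = 596.3 Ω, so V_mid = 6.83 × 596.3/10600 = 0.3844 V.
Stage 2 is itself unloaded: V_out = V_mid × R4/(R3+R4) = 0.3844 × 470/650.0 = 0.278 V.

V_out ≈ 0.278 V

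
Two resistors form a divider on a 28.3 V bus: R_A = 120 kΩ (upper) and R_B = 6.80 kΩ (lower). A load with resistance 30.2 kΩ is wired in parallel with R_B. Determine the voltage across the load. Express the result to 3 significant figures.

V_out ≈ 1.25 V

The load sits in parallel with R_B: R_B‖R_L = (6.80 × 30.2) / (6.80 + 30.2) = 5.550 kΩ.
V_out = 28.3 × 5.550 / (120 + 5.550) = 28.3 × 5.550/125.6 = 1.25 V.
(Unloaded it would have been 1.52 V.)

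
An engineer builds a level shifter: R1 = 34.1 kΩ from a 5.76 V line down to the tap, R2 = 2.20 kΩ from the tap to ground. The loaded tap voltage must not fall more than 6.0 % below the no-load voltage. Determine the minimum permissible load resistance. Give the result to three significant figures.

Output resistance R_th = R1‖R2 = (34.1 × 2.20)/36.30 = 2.067 kΩ.
The fractional drop is R_th/(R_th + R_L); requiring this ≤ 0.0600 gives R_L ≥ R_th(1/0.0600 − 1) = 2.067 × 15.67 = 32.4 kΩ.

R_L(min) ≈ 32.4 kΩ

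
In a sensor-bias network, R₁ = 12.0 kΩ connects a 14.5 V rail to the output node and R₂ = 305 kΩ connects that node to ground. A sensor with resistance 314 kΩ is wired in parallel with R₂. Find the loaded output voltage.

V_out ≈ 13.5 V

The load sits in parallel with R₂: R₂‖R_L = (305 × 314) / (305 + 314) = 154.7 kΩ.
V_out = 14.5 × 154.7 / (12.0 + 154.7) = 14.5 × 154.7/166.7 = 13.5 V.
(Unloaded it would have been 14.0 V.)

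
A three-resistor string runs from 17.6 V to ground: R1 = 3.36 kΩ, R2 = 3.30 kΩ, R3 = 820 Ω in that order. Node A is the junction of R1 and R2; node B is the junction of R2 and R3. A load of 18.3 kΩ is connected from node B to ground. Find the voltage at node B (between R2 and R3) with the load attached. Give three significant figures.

V ≈ 1.86 V

At node B, R3 is in parallel with the load: R3‖R_L = 784.8 Ω.
Below node A the resistance is R2 + (R3‖R_L) = 4085 Ω, so V_A = 17.6 × 4085/7445 = 9.657 V.
Then V_B = V_A × (R3‖R_L)/(R2 + R3‖R_L) = 9.657 × 784.8/4085 = 1.86 V.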